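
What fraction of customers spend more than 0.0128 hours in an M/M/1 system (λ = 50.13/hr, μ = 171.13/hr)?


W ~ Exponential(μ−λ) for M/M/1.
μ − λ = 171.13 − 50.13 = 121.0000
P(W > t) = e^{−(μ−λ)t} = e^{−1.5488} = 0.212503

Final: 0.212503


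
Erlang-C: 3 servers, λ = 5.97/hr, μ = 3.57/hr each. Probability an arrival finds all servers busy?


a = λ/μ = 1.6723; ρ = a/3 = 0.5574
P₀ = 0.171480 (from M/M/c formula)
C(c,a) = [a^c/(c!(1−ρ))]·P₀ = [4.67647/(6·0.4426)]·0.171480
= 1.76108·0.171480 = 0.301989

Final: 0.301989


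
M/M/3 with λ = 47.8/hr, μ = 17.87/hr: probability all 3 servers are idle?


a = λ/μ = 47.8/17.87 = 2.6749; ρ = a/c = 0.8916
Σ_{k=0}^{2} a^k/k! (terms k=0..2) = 1.00000 + 2.67487 + 3.57748 = 7.25235
Tail: a^3/(3!(1−ρ)) = 19.13859/(6·0.1084) = 29.43259
P₀ = 1/(7.25235 + 29.43259) = 1/36.68494 = 0.027259

Final: 0.027259


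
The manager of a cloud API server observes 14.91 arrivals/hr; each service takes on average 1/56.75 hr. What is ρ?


ρ = λ/μ = 14.91/56.75 = 0.2627

Final: 0.2627


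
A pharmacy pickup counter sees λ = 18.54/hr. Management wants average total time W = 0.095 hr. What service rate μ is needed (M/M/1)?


W = 1/(μ−λ) ⇒ μ − λ = 1/W = 1/0.095 = 10.5263
μ = λ + 1/W = 18.54 + 10.5263 = 29.0663 per hr

Final: 29.0663 /hr


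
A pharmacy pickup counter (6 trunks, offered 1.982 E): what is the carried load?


B(6,1.982) = 0.011652 (Erlang-B)
Carried load = a(1 − B) = 1.982·(1 − 0.011652) = 1.982·0.988348 = 1.9589 E

Final: 1.9589 Erlangs


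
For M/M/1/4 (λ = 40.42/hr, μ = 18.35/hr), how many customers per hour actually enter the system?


ρ = 2.2027; P_K = (1−ρ)ρ^4/(1−ρ^5) = 0.556753
λ_eff = λ(1 − P_K) = 40.42·(1 − 0.556753) = 40.42·0.443247 = 17.9160 /hr

Final: 17.9160 /hr


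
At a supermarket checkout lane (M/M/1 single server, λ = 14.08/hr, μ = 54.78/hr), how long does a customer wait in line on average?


ρ = 14.08/54.78 = 0.2570
Wq = ρ/(μ−λ) = 0.2570/(54.78 − 14.08) = 0.2570/40.70 = 0.006315 hr

Final: 0.006315 hr


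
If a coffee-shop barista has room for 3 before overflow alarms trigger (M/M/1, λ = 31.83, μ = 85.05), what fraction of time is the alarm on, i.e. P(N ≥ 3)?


ρ = 31.83/85.05 = 0.3743
P(N ≥ n) = ρ^n = 0.3743^3 = 0.052419

Final: 0.052419


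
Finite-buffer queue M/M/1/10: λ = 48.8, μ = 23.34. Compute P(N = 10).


ρ = λ/μ = 48.8/23.34 = 2.0908
P_K = (1−ρ)ρ^K/(1−ρ^(K+1)) = (-1.0908·1596.576391)/(1 − 3338.171717)
= -1741.595326/-3337.171717 = 0.521878

Final: 0.521878


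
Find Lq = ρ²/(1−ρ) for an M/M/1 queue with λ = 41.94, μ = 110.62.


ρ = 41.94/110.62 = 0.3791
Lq = ρ²/(1−ρ) = 0.1437/0.6209 = 0.2315

Final: 0.2315


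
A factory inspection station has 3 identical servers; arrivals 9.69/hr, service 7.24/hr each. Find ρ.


ρ = λ/(cμ) = 9.69/(3·7.24) = 9.69/21.72 = 0.4461

Final: 0.4461


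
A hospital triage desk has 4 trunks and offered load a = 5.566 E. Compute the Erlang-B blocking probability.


B(c,a) = (a^c/c!) / Σ_{k=0}^{c} a^k/k!
a^4/4! = 39.990936
Σ terms (k=0..4): 1.00000 + 5.56600 + 15.49018 + 28.73944 + 39.99094 = 90.786557
B = 39.990936/90.786557 = 0.440494

Final: 0.440494


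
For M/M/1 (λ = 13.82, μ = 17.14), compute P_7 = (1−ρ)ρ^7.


ρ = 13.82/17.14 = 0.8063
P_n = (1−ρ)·ρ^n = (1 − 0.8063)·0.8063^7 = 0.1937·0.221555 = 0.042915

Final: 0.042915


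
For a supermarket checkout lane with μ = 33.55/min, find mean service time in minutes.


Mean service time = 1/μ = 1/33.55 minute = 0.02981 minute
In minutes: 0.02981 × 1 = 0.02981 min

Final: 0.02981 min


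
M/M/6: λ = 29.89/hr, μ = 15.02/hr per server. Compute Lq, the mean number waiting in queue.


a = λ/μ = 1.9900; ρ = a/6 = 0.3317
P₀ = 0.136498
Lq = P₀·a^c·ρ / (c!·(1−ρ)²) = 0.136498·62.10633·0.3317/(720·0.44667)
= 0.008743

Final: 0.008743


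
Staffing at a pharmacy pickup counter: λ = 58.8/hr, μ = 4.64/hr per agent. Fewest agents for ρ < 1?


Stability requires cμ > λ ⇔ c > λ/μ.
λ/μ = 58.8/4.64 = 12.6724
Minimum integer c = ⌊12.6724⌋ + 1 = 13
Check: 13·4.64 = 60.32 > 58.8, while 12·4.64 = 55.68 ≤ 58.8

Final: 13 servers


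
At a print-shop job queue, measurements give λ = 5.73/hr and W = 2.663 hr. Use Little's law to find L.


L = λW = 5.73·2.663 = 15.2590

Final: 15.2590


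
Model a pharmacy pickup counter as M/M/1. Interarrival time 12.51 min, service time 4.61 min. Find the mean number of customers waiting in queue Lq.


λ = 60/12.51 = 4.7962 /hr
μ = 60/4.61 = 13.0152 /hr
ρ = λ/μ = 4.7962/13.0152 = 0.3685
Lq = ρ²/(1−ρ) = 0.1358/0.6315 = 0.2150

Final: 0.2150


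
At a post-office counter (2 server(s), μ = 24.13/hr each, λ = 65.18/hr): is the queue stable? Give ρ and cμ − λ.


Total capacity cμ = 2·24.13 = 48.26/hr
ρ = λ/(cμ) = 65.18/48.26 = 1.3506
Stable ⇔ ρ < 1: NO
Spare capacity = cμ − λ = 48.26 − 65.18 = -16.92/hr

Final: ρ = 1.3506; unstable; margin = -16.92/hr


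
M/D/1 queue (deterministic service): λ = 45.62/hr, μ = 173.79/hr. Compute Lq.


ρ = 45.62/173.79 = 0.2625
M/D/1: Lq = ρ²/(2(1−ρ)) = 0.06891/(2·0.7375) = 0.04672

Final: 0.04672


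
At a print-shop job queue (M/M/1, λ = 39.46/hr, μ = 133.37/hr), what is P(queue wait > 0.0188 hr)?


ρ = 39.46/133.37 = 0.2959
P(Wq > t) = ρ·e^{−(μ−λ)t} = 0.2959·e^{−1.7655}
= 0.2959·0.171100 = 0.050623

Final: 0.050623


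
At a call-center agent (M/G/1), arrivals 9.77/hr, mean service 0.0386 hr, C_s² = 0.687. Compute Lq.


ρ = λ·E[S] = 9.77·0.0386 = 0.3771
Lq = ρ²(1+C_s²)/(2(1−ρ)) = 0.1422·(1+0.687)/(2·0.6229)
= 0.1422·1.6870/1.2458 = 0.19260

Final: 0.19260


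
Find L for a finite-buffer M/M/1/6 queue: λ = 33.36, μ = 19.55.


ρ = 33.36/19.55 = 1.7064
L = ρ[1 − (K+1)ρ^K + Kρ^(K+1)] / [(1−ρ)(1−ρ^(K+1))]
Numerator: 1.7064·(1 − 7·24.687419 + 6·42.126460) = 138.127169
Denominator: (-0.7064)·(-41.126460) = 29.051479
L = 138.127169/29.051479 = 4.7546

Final: 4.7546


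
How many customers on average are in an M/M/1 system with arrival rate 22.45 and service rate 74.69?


ρ = λ/μ = 22.45/74.69 = 0.3006
L = ρ/(1−ρ) = 0.3006/(1 − 0.3006) = 0.3006/0.6994 = 0.4297

Final: 0.4297


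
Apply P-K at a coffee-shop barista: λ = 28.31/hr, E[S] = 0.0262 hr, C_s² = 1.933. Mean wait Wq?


ρ = λ·E[S] = 28.31·0.0262 = 0.7417
E[S²] = E[S]²(1+C_s²) = 0.0262²·(1+1.933) = 0.002013
Wq = λ·E[S²]/(2(1−ρ)) = 28.31·0.002013/(2·0.2583) = 0.11034 hr

Final: 0.11034 hr


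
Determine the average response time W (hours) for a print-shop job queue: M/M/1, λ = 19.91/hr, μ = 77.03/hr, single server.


W = 1/(μ−λ) = 1/(77.03 − 19.91) = 1/57.12 = 0.01751 hr

Final: 0.01751 hr


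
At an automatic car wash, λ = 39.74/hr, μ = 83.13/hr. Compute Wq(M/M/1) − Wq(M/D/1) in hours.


ρ = 39.74/83.13 = 0.4780
Wq(M/M/1) = ρ/(μ−λ) = 0.4780/43.39 = 0.01102 hr
Wq(M/D/1) = ρ/(2(μ−λ)) = 0.005509 hr
Savings = 0.01102 − 0.005509 = 0.005509 hr

Final: 0.005509 hr


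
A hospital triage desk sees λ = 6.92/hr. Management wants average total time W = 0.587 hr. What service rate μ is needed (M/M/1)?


W = 1/(μ−λ) ⇒ μ − λ = 1/W = 1/0.587 = 1.7036
μ = λ + 1/W = 6.92 + 1.7036 = 8.6236 per hr

Final: 8.6236 /hr


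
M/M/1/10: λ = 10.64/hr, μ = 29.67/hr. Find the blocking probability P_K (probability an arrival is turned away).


ρ = λ/μ = 10.64/29.67 = 0.3586
P_K = (1−ρ)ρ^K/(1−ρ^(K+1)) = (0.6414·0.00003518)/(1 − 0.00001261)
= 0.00002256/0.999987 = 0.00002256

Final: 0.00002256


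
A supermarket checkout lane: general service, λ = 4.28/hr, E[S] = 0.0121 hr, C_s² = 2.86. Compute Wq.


ρ = λ·E[S] = 4.28·0.0121 = 0.05179
E[S²] = E[S]²(1+C_s²) = 0.0121²·(1+2.86) = 0.0005651
Wq = λ·E[S²]/(2(1−ρ)) = 4.28·0.0005651/(2·0.9482) = 0.001275 hr

Final: 0.001275 hr


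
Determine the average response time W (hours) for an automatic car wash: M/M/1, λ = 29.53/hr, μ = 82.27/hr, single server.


W = 1/(μ−λ) = 1/(82.27 − 29.53) = 1/52.74 = 0.01896 hr

Final: 0.01896 hr


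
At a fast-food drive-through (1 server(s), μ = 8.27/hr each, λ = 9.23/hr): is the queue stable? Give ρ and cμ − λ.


Total capacity cμ = 1·8.27 = 8.27/hr
ρ = λ/(cμ) = 9.23/8.27 = 1.1161
Stable ⇔ ρ < 1: NO
Spare capacity = cμ − λ = 8.27 − 9.23 = -0.96/hr

Final: ρ = 1.1161; unstable; margin = -0.96/hr


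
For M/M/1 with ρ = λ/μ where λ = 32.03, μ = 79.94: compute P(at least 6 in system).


ρ = 32.03/79.94 = 0.4007
P(N ≥ n) = ρ^n = 0.4007^6 = 0.004138

Final: 0.004138


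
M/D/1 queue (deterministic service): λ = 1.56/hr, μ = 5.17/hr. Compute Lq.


ρ = 1.56/5.17 = 0.3017
M/D/1: Lq = ρ²/(2(1−ρ)) = 0.09105/(2·0.6983) = 0.06520

Final: 0.06520


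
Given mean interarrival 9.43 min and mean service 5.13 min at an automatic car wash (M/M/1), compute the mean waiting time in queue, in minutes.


λ = 60/9.43 = 6.3627 /hr
μ = 60/5.13 = 11.6959 /hr
ρ = λ/μ = 6.3627/11.6959 = 0.5440
Wq = ρ/(μ−λ) = 0.5440/(11.6959−6.3627) = 0.10200 hr
In minutes: 0.10200·60 = 6.120 min

Final: 6.120 min


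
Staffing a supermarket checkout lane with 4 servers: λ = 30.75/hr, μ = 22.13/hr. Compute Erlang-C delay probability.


a = λ/μ = 1.3895; ρ = a/4 = 0.3474
P₀ = 0.247523 (from M/M/c formula)
C(c,a) = [a^c/(c!(1−ρ))]·P₀ = [3.72782/(24·0.6526)]·0.247523
= 0.23800·0.247523 = 0.058911

Final: 0.058911


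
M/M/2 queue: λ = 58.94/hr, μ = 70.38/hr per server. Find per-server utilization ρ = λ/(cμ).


ρ = λ/(cμ) = 58.94/(2·70.38) = 58.94/140.76 = 0.4187

Final: 0.4187


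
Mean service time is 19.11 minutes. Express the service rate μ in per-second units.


μ = 1/(service time) in consistent units.
1 second = 0.0166667 min, so μ = 0.0166667/19.11 = 0.0008721 per second

Final: 0.0008721 /sec


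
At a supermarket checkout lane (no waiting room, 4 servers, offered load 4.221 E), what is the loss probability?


B(c,a) = (a^c/c!) / Σ_{k=0}^{c} a^k/k!
a^4/4! = 13.226659
Σ terms (k=0..4): 1.00000 + 4.22100 + 8.90842 + 12.53415 + 13.22666 = 39.890227
B = 13.226659/39.890227 = 0.331576

Final: 0.331576


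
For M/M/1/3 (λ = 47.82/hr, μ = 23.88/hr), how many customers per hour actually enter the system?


ρ = 2.0025; P_K = (1−ρ)ρ^3/(1−ρ^4) = 0.533824
λ_eff = λ(1 − P_K) = 47.82·(1 − 0.533824) = 47.82·0.466176 = 22.2925 /hr

Final: 22.2925 /hr


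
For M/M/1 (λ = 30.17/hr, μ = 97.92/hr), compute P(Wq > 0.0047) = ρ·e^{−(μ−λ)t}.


ρ = 30.17/97.92 = 0.3081
P(Wq > t) = ρ·e^{−(μ−λ)t} = 0.3081·e^{−0.3184}
= 0.3081·0.727294 = 0.224085

Final: 0.224085


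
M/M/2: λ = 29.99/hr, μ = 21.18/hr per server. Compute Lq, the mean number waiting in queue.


a = λ/μ = 1.4160; ρ = a/2 = 0.7080
P₀ = 0.170974
Lq = P₀·a^c·ρ / (c!·(1−ρ)²) = 0.170974·2.00494·0.7080/(2·0.08528)
= 1.42297

Final: 1.42297


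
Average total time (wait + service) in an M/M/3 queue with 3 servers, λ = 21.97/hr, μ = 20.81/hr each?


a = 1.0557; ρ = 0.3519; P₀ = 0.342976
Lq = P₀·a^c·ρ/(c!(1−ρ)²) = 0.05636
Wq = Lq/λ = 0.05636/21.97 = 0.002565 hr
W = Wq + 1/μ = 0.002565 + 0.04805 = 0.05062 hr

Final: 0.05062 hr


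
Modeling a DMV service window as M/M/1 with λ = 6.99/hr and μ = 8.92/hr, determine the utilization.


ρ = λ/μ = 6.99/8.92 = 0.7836

Final: 0.7836


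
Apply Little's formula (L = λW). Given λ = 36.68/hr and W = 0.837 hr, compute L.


L = λW = 36.68·0.837 = 30.7012

Final: 30.7012


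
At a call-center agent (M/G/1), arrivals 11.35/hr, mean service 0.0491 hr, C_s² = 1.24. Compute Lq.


ρ = λ·E[S] = 11.35·0.0491 = 0.5573
Lq = ρ²(1+C_s²)/(2(1−ρ)) = 0.3106·(1+1.24)/(2·0.4427)
= 0.3106·2.2400/0.8854 = 0.78569

Final: 0.78569


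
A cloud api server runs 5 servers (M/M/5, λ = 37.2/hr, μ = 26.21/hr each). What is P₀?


a = λ/μ = 37.2/26.21 = 1.4193; ρ = a/c = 0.2839
Σ_{k=0}^{4} a^k/k! (terms k=0..4) = 1.00000 + 1.41931 + 1.00721 + 0.47651 + 0.16908 = 4.07211
Tail: a^5/(5!(1−ρ)) = 5.75943/(120·0.7161) = 0.06702
P₀ = 1/(4.07211 + 0.06702) = 1/4.13913 = 0.241596

Final: 0.241596


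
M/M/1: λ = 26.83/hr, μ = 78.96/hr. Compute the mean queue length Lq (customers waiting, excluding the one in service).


ρ = 26.83/78.96 = 0.3398
Lq = ρ²/(1−ρ) = 0.1155/0.6602 = 0.1749

Final: 0.1749


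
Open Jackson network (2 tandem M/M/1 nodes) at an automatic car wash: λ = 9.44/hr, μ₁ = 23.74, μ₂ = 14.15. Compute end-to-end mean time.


Each node sees arrival rate λ = 9.44/hr (tandem ⇒ throughput preserved).
W₁ = 1/(μ₁−λ) = 1/(23.74−9.44) = 0.06993 hr
W₂ = 1/(μ₂−λ) = 1/(14.15−9.44) = 0.21231 hr
W_total = W₁ + W₂ = 0.06993 + 0.21231 = 0.28224 hr

Final: 0.28224 hr


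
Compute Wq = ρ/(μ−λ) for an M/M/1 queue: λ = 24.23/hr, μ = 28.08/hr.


ρ = 24.23/28.08 = 0.8629
Wq = ρ/(μ−λ) = 0.8629/(28.08 − 24.23) = 0.8629/3.85 = 0.2241 hr

Final: 0.2241 hr


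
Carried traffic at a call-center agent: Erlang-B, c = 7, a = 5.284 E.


B(7,5.284) = 0.138560 (Erlang-B)
Carried load = a(1 − B) = 5.284·(1 − 0.138560) = 5.284·0.861440 = 4.5519 E

Final: 4.5519 Erlangs


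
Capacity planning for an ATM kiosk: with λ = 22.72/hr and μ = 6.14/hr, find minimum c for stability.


Stability requires cμ > λ ⇔ c > λ/μ.
λ/μ = 22.72/6.14 = 3.7003
Minimum integer c = ⌊3.7003⌋ + 1 = 4
Check: 4·6.14 = 24.56 > 22.72, while 3·6.14 = 18.42 ≤ 22.72

Final: 4 servers


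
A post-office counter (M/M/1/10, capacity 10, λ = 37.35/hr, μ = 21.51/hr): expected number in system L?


ρ = 37.35/21.51 = 1.7364
L = ρ[1 − (K+1)ρ^K + Kρ^(K+1)] / [(1−ρ)(1−ρ^(K+1))]
Numerator: 1.7364·(1 − 11·249.173560 + 10·432.665387) = 2755.226167
Denominator: (-0.7364)·(-431.665387) = 317.879114
L = 2755.226167/317.879114 = 8.6675

Final: 8.6675


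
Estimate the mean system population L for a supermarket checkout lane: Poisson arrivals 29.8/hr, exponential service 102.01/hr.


ρ = λ/μ = 29.8/102.01 = 0.2921
L = ρ/(1−ρ) = 0.2921/(1 − 0.2921) = 0.2921/0.7079 = 0.4127

Final: 0.4127


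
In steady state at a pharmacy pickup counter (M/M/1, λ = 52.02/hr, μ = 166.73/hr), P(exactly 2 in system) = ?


ρ = 52.02/166.73 = 0.3120
P_n = (1−ρ)·ρ^n = (1 − 0.3120)·0.3120^2 = 0.6880·0.097345 = 0.066973

Final: 0.066973


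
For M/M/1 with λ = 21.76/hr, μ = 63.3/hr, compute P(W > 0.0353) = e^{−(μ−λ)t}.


W ~ Exponential(μ−λ) for M/M/1.
μ − λ = 63.3 − 21.76 = 41.5400
P(W > t) = e^{−(μ−λ)t} = e^{−1.4664} = 0.230763

Final: 0.230763


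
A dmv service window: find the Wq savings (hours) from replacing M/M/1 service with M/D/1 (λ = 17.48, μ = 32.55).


ρ = 17.48/32.55 = 0.5370
Wq(M/M/1) = ρ/(μ−λ) = 0.5370/15.07 = 0.03564 hr
Wq(M/D/1) = ρ/(2(μ−λ)) = 0.01782 hr
Savings = 0.03564 − 0.01782 = 0.01782 hr

Final: 0.01782 hr


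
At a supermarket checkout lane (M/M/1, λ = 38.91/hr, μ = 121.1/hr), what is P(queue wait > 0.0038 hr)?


ρ = 38.91/121.1 = 0.3213
P(Wq > t) = ρ·e^{−(μ−λ)t} = 0.3213·e^{−0.3123}
= 0.3213·0.731746 = 0.235113

Final: 0.235113


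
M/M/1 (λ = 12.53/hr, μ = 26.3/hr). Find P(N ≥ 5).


ρ = 12.53/26.3 = 0.4764
P(N ≥ n) = ρ^n = 0.4764^5 = 0.024546

Final: 0.024546


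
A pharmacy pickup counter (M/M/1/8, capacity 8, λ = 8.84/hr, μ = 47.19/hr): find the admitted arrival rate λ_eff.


ρ = 0.1873; P_K = (1−ρ)ρ^8/(1−ρ^9) = 0.000001232
λ_eff = λ(1 − P_K) = 8.84·(1 − 0.000001232) = 8.84·0.999999 = 8.8400 /hr

Final: 8.8400 /hr


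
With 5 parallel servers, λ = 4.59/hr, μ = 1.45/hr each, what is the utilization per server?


ρ = λ/(cμ) = 4.59/(5·1.45) = 4.59/7.25 = 0.6331

Final: 0.6331


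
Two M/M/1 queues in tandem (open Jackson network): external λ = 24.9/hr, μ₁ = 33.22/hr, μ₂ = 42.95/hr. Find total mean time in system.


Each node sees arrival rate λ = 24.9/hr (tandem ⇒ throughput preserved).
W₁ = 1/(μ₁−λ) = 1/(33.22−24.9) = 0.12019 hr
W₂ = 1/(μ₂−λ) = 1/(42.95−24.9) = 0.05540 hr
W_total = W₁ + W₂ = 0.12019 + 0.05540 = 0.17559 hr

Final: 0.17559 hr


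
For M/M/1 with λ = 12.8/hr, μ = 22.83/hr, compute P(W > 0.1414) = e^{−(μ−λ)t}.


W ~ Exponential(μ−λ) for M/M/1.
μ − λ = 22.83 − 12.8 = 10.0300
P(W > t) = e^{−(μ−λ)t} = e^{−1.4182} = 0.242139

Final: 0.242139


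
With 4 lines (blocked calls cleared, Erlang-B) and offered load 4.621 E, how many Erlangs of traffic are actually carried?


B(4,4.621) = 0.367183 (Erlang-B)
Carried load = a(1 − B) = 4.621·(1 − 0.367183) = 4.621·0.632817 = 2.9242 E

Final: 2.9242 Erlangs


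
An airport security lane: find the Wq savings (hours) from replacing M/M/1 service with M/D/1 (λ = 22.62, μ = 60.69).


ρ = 22.62/60.69 = 0.3727
Wq(M/M/1) = ρ/(μ−λ) = 0.3727/38.07 = 0.009790 hr
Wq(M/D/1) = ρ/(2(μ−λ)) = 0.004895 hr
Savings = 0.009790 − 0.004895 = 0.004895 hr

Final: 0.004895 hr


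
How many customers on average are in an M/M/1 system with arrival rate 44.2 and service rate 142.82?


ρ = λ/μ = 44.2/142.82 = 0.3095
L = ρ/(1−ρ) = 0.3095/(1 − 0.3095) = 0.3095/0.6905 = 0.4482

Final: 0.4482


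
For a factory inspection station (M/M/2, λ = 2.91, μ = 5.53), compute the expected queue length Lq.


a = λ/μ = 0.5262; ρ = a/2 = 0.2631
P₀ = 0.583393
Lq = P₀·a^c·ρ / (c!·(1−ρ)²) = 0.583393·0.27691·0.2631/(2·0.54301)
= 0.03914

Final: 0.03914


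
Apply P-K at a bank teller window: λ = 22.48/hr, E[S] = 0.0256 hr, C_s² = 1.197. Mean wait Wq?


ρ = λ·E[S] = 22.48·0.0256 = 0.5755
E[S²] = E[S]²(1+C_s²) = 0.0256²·(1+1.197) = 0.001440
Wq = λ·E[S²]/(2(1−ρ)) = 22.48·0.001440/(2·0.4245) = 0.03812 hr

Final: 0.03812 hr


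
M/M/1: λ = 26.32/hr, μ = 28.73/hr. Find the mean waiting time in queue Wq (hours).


ρ = 26.32/28.73 = 0.9161
Wq = ρ/(μ−λ) = 0.9161/(28.73 − 26.32) = 0.9161/2.41 = 0.3801 hr

Final: 0.3801 hr


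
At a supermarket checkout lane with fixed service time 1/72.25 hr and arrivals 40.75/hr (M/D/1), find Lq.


ρ = 40.75/72.25 = 0.5640
M/D/1: Lq = ρ²/(2(1−ρ)) = 0.3181/(2·0.4360) = 0.36482

Final: 0.36482


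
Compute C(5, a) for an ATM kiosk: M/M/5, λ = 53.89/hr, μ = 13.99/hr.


a = λ/μ = 3.8520; ρ = a/5 = 0.7704
P₀ = 0.016193 (from M/M/c formula)
C(c,a) = [a^c/(c!(1−ρ))]·P₀ = [848.11032/(120·0.2296)]·0.016193
= 30.78317·0.016193 = 0.498478

Final: 0.498478


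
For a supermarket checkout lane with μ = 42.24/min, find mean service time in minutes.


Mean service time = 1/μ = 1/42.24 minute = 0.02367 minute
In minutes: 0.02367 × 1 = 0.02367 min

Final: 0.02367 min


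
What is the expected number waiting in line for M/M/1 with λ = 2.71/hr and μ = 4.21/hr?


ρ = 2.71/4.21 = 0.6437
Lq = ρ²/(1−ρ) = 0.4144/0.3563 = 1.1630

Final: 1.1630


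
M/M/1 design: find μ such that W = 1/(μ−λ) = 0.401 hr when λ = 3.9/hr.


W = 1/(μ−λ) ⇒ μ − λ = 1/W = 1/0.401 = 2.4938
μ = λ + 1/W = 3.9 + 2.4938 = 6.3938 per hr

Final: 6.3938 /hr


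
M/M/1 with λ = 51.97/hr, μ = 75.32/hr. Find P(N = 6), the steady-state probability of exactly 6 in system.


ρ = 51.97/75.32 = 0.6900
P_n = (1−ρ)·ρ^n = (1 − 0.6900)·0.6900^6 = 0.3100·0.107908 = 0.033453

Final: 0.033453


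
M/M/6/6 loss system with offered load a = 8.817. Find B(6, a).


B(c,a) = (a^c/c!) / Σ_{k=0}^{c} a^k/k!
a^6/6! = 652.518078
Σ terms (k=0..6): 1.00000 + 8.81700 + 38.86974 + 114.23818 + 251.80951 + 444.04088 + 652.51808 = 1511.293391
B = 652.518078/1511.293391 = 0.431761

Final: 0.431761


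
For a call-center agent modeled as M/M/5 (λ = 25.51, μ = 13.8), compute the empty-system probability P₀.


a = λ/μ = 25.51/13.8 = 1.8486; ρ = a/c = 0.3697
Σ_{k=0}^{4} a^k/k! (terms k=0..4) = 1.00000 + 1.84855 + 1.70857 + 1.05279 + 0.48654 = 6.09645
Tail: a^5/(5!(1−ρ)) = 21.58524/(120·0.6303) = 0.28539
P₀ = 1/(6.09645 + 0.28539) = 1/6.38184 = 0.156695

Final: 0.156695


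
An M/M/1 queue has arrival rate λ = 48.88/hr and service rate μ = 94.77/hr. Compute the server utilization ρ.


ρ = λ/μ = 48.88/94.77 = 0.5158

Final: 0.5158


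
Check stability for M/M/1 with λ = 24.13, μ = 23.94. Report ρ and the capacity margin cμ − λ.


Total capacity cμ = 1·23.94 = 23.94/hr
ρ = λ/(cμ) = 24.13/23.94 = 1.0079
Stable ⇔ ρ < 1: NO
Spare capacity = cμ − λ = 23.94 − 24.13 = -0.19/hr

Final: ρ = 1.0079; unstable; margin = -0.19/hr


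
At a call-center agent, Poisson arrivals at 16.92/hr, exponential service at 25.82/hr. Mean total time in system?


W = 1/(μ−λ) = 1/(25.82 − 16.92) = 1/8.90 = 0.1124 hr

Final: 0.1124 hr


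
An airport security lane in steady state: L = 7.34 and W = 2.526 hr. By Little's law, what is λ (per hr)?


λ = L/W = 7.34/2.526 = 2.9058 /hr

Final: 2.9058 /hr


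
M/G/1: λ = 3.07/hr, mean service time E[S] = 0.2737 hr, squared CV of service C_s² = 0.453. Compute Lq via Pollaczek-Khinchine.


ρ = λ·E[S] = 3.07·0.2737 = 0.8403
Lq = ρ²(1+C_s²)/(2(1−ρ)) = 0.7060·(1+0.453)/(2·0.1597)
= 0.7060·1.4530/0.3195 = 3.21104

Final: 3.21104


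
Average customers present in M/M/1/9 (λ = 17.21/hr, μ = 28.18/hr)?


ρ = 17.21/28.18 = 0.6107
L = ρ[1 − (K+1)ρ^K + Kρ^(K+1)] / [(1−ρ)(1−ρ^(K+1))]
Numerator: 0.6107·(1 − 10·0.011818 + 9·0.007218) = 0.578212
Denominator: (0.3893)·(0.992782) = 0.386473
L = 0.578212/0.386473 = 1.4961

Final: 1.4961


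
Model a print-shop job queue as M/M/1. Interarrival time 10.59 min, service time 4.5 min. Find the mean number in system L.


λ = 60/10.59 = 5.6657 /hr
μ = 60/4.5 = 13.3333 /hr
ρ = λ/μ = 5.6657/13.3333 = 0.4249
L = ρ/(1−ρ) = 0.4249/0.5751 = 0.7389

Final: 0.7389


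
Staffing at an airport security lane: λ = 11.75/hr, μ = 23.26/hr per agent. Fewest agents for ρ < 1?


Stability requires cμ > λ ⇔ c > λ/μ.
λ/μ = 11.75/23.26 = 0.5052
Minimum integer c = ⌊0.5052⌋ + 1 = 1
Check: 1·23.26 = 23.26 > 11.75, while 0·23.26 = 0.00 ≤ 11.75

Final: 1 servers


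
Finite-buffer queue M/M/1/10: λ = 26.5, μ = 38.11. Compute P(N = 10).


ρ = λ/μ = 26.5/38.11 = 0.6954
P_K = (1−ρ)ρ^K/(1−ρ^(K+1)) = (0.3046·0.026428)/(1 − 0.018377)
= 0.008051/0.981623 = 0.008202

Final: 0.008202


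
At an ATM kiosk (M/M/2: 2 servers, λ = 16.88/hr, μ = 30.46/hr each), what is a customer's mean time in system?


a = 0.5542; ρ = 0.2771; P₀ = 0.566067
Lq = P₀·a^c·ρ/(c!(1−ρ)²) = 0.04609
Wq = Lq/λ = 0.04609/16.88 = 0.002730 hr
W = Wq + 1/μ = 0.002730 + 0.03283 = 0.03556 hr

Final: 0.03556 hr


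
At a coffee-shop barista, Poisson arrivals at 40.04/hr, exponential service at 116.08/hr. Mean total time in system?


W = 1/(μ−λ) = 1/(116.08 − 40.04) = 1/76.04 = 0.01315 hr

Final: 0.01315 hr


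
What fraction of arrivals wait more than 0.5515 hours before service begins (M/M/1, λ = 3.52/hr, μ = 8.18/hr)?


ρ = 3.52/8.18 = 0.4303
P(Wq > t) = ρ·e^{−(μ−λ)t} = 0.4303·e^{−2.5700}
= 0.4303·0.076536 = 0.032935

Final: 0.032935


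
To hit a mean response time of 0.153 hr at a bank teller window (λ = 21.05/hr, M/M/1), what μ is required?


W = 1/(μ−λ) ⇒ μ − λ = 1/W = 1/0.153 = 6.5359
μ = λ + 1/W = 21.05 + 6.5359 = 27.5859 per hr

Final: 27.5859 /hr


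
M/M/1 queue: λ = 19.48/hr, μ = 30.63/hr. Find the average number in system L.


ρ = λ/μ = 19.48/30.63 = 0.6360
L = ρ/(1−ρ) = 0.6360/(1 − 0.6360) = 0.6360/0.3640 = 1.7471

Final: 1.7471


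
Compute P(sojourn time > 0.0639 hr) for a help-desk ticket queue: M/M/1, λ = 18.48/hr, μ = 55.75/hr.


W ~ Exponential(μ−λ) for M/M/1.
μ − λ = 55.75 − 18.48 = 37.2700
P(W > t) = e^{−(μ−λ)t} = e^{−2.3816} = 0.092407

Final: 0.092407


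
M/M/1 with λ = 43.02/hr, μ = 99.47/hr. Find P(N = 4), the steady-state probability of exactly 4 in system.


ρ = 43.02/99.47 = 0.4325
P_n = (1−ρ)·ρ^n = (1 − 0.4325)·0.4325^4 = 0.5675·0.034988 = 0.019856

Final: 0.019856


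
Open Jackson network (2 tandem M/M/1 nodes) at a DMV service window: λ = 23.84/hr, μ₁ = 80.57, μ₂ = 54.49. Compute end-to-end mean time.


Each node sees arrival rate λ = 23.84/hr (tandem ⇒ throughput preserved).
W₁ = 1/(μ₁−λ) = 1/(80.57−23.84) = 0.01763 hr
W₂ = 1/(μ₂−λ) = 1/(54.49−23.84) = 0.03263 hr
W_total = W₁ + W₂ = 0.01763 + 0.03263 = 0.05025 hr

Final: 0.05025 hr


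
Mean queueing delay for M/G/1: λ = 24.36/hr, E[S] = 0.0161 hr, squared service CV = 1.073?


ρ = λ·E[S] = 24.36·0.0161 = 0.3922
E[S²] = E[S]²(1+C_s²) = 0.0161²·(1+1.073) = 0.0005373
Wq = λ·E[S²]/(2(1−ρ)) = 24.36·0.0005373/(2·0.6078) = 0.01077 hr

Final: 0.01077 hr


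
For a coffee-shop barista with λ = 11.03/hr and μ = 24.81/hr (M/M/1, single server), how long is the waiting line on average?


ρ = 11.03/24.81 = 0.4446
Lq = ρ²/(1−ρ) = 0.1977/0.5554 = 0.3559

Final: 0.3559


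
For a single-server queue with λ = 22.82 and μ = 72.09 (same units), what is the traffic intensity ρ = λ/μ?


ρ = λ/μ = 22.82/72.09 = 0.3165

Final: 0.3165


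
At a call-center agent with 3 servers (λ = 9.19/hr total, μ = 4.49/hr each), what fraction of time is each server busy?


ρ = λ/(cμ) = 9.19/(3·4.49) = 9.19/13.47 = 0.6823

Final: 0.6823


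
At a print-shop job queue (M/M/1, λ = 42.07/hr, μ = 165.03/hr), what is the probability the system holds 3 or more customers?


ρ = 42.07/165.03 = 0.2549
P(N ≥ n) = ρ^n = 0.2549^3 = 0.016566

Final: 0.016566


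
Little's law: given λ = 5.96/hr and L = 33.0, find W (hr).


W = L/λ = 33.0/5.96 = 5.5369 hr

Final: 5.5369 hr


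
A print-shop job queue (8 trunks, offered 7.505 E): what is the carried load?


B(8,7.505) = 0.207740 (Erlang-B)
Carried load = a(1 − B) = 7.505·(1 − 0.207740) = 7.505·0.792260 = 5.9459 E

Final: 5.9459 Erlangs


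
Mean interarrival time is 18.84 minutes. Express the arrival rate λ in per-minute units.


λ = 1/(interarrival time) in consistent units.
1 minute = 1 min, so λ = 1/18.84 = 0.05308 per minute

Final: 0.05308 /min


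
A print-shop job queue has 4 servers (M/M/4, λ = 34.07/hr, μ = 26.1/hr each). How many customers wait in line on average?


a = λ/μ = 1.3054; ρ = a/4 = 0.3263
P₀ = 0.269712
Lq = P₀·a^c·ρ / (c!·(1−ρ)²) = 0.269712·2.90353·0.3263/(24·0.45382)
= 0.02346

Final: 0.02346


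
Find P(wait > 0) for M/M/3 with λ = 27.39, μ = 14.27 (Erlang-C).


a = λ/μ = 1.9194; ρ = a/3 = 0.6398
P₀ = 0.124479 (from M/M/c formula)
C(c,a) = [a^c/(c!(1−ρ))]·P₀ = [7.07138/(6·0.3602)]·0.124479
= 3.27200·0.124479 = 0.407296

Final: 0.407296


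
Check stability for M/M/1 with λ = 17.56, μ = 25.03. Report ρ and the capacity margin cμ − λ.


Total capacity cμ = 1·25.03 = 25.03/hr
ρ = λ/(cμ) = 17.56/25.03 = 0.7016
Stable ⇔ ρ < 1: YES
Spare capacity = cμ − λ = 25.03 − 17.56 = 7.47/hr

Final: ρ = 0.7016; stable; margin = 7.47/hr


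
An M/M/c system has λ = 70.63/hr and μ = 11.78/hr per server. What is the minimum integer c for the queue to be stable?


Stability requires cμ > λ ⇔ c > λ/μ.
λ/μ = 70.63/11.78 = 5.9958
Minimum integer c = ⌊5.9958⌋ + 1 = 6
Check: 6·11.78 = 70.68 > 70.63, while 5·11.78 = 58.90 ≤ 70.63

Final: 6 servers


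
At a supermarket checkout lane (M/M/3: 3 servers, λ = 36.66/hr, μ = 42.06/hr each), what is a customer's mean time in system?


a = 0.8716; ρ = 0.2905; P₀ = 0.415451
Lq = P₀·a^c·ρ/(c!(1−ρ)²) = 0.02647
Wq = Lq/λ = 0.02647/36.66 = 0.0007219 hr
W = Wq + 1/μ = 0.0007219 + 0.02378 = 0.02450 hr

Final: 0.02450 hr


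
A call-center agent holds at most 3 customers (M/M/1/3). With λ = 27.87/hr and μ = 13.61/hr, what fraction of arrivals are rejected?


ρ = λ/μ = 27.87/13.61 = 2.0478
P_K = (1−ρ)ρ^K/(1−ρ^(K+1)) = (-1.0478·8.586902)/(1 − 17.583907)
= -8.997004/-16.583907 = 0.542514

Final: 0.542514


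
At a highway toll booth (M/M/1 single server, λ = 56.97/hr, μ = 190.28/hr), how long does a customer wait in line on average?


ρ = 56.97/190.28 = 0.2994
Wq = ρ/(μ−λ) = 0.2994/(190.28 − 56.97) = 0.2994/133.31 = 0.002246 hr

Final: 0.002246 hr


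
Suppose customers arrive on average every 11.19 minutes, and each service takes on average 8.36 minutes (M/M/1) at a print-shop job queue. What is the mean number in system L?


λ = 60/11.19 = 5.3619 /hr
μ = 60/8.36 = 7.1770 /hr
ρ = λ/μ = 5.3619/7.1770 = 0.7471
L = ρ/(1−ρ) = 0.7471/0.2529 = 2.9541

Final: 2.9541


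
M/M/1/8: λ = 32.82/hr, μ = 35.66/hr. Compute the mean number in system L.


ρ = 32.82/35.66 = 0.9204
L = ρ[1 − (K+1)ρ^K + Kρ^(K+1)] / [(1−ρ)(1−ρ^(K+1))]
Numerator: 0.9204·(1 − 9·0.514823 + 8·0.473822) = 0.144652
Denominator: (0.07964)·(0.526178) = 0.041905
L = 0.144652/0.041905 = 3.4519

Final: 3.4519


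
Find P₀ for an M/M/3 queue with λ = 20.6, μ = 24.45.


a = λ/μ = 20.6/24.45 = 0.8425; ρ = a/c = 0.2808
Σ_{k=0}^{2} a^k/k! (terms k=0..2) = 1.00000 + 0.84254 + 0.35493 = 2.19747
Tail: a^3/(3!(1−ρ)) = 0.59809/(6·0.7192) = 0.13861
P₀ = 1/(2.19747 + 0.13861) = 1/2.33608 = 0.428068

Final: 0.428068


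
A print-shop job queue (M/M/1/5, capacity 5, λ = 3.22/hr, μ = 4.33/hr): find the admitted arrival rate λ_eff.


ρ = 0.7436; P_K = (1−ρ)ρ^5/(1−ρ^6) = 0.070168
λ_eff = λ(1 − P_K) = 3.22·(1 − 0.070168) = 3.22·0.929832 = 2.9941 /hr

Final: 2.9941 /hr


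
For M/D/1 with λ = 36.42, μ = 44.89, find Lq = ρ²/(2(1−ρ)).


ρ = 36.42/44.89 = 0.8113
M/D/1: Lq = ρ²/(2(1−ρ)) = 0.6582/(2·0.1887) = 1.74428

Final: 1.74428


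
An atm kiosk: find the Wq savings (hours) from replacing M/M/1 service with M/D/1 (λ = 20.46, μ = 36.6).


ρ = 20.46/36.6 = 0.5590
Wq(M/M/1) = ρ/(μ−λ) = 0.5590/16.14 = 0.03464 hr
Wq(M/D/1) = ρ/(2(μ−λ)) = 0.01732 hr
Savings = 0.03464 − 0.01732 = 0.01732 hr

Final: 0.01732 hr


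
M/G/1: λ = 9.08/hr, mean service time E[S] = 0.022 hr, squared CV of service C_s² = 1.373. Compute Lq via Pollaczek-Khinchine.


ρ = λ·E[S] = 9.08·0.022 = 0.1998
Lq = ρ²(1+C_s²)/(2(1−ρ)) = 0.03990·(1+1.373)/(2·0.8002)
= 0.03990·2.3730/1.6005 = 0.05916

Final: 0.05916


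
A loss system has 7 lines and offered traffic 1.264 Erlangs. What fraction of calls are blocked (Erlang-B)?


B(c,a) = (a^c/c!) / Σ_{k=0}^{c} a^k/k!
a^7/7! = 0.001023
Σ terms (k=0..7): 1.00000 + 1.26400 + 0.79885 + 0.33658 + 0.10636 + 0.02689 + 0.005664 + 0.001023 = 3.539364
B = 0.001023/3.539364 = 0.0002890

Final: 0.0002890


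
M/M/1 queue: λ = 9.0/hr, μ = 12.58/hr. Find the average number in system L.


ρ = λ/μ = 9.0/12.58 = 0.7154
L = ρ/(1−ρ) = 0.7154/(1 − 0.7154) = 0.7154/0.2846 = 2.5140

Final: 2.5140


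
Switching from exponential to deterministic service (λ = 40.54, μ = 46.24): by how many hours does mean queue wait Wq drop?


ρ = 40.54/46.24 = 0.8767
Wq(M/M/1) = ρ/(μ−λ) = 0.8767/5.70 = 0.15381 hr
Wq(M/D/1) = ρ/(2(μ−λ)) = 0.07691 hr
Savings = 0.15381 − 0.07691 = 0.07691 hr

Final: 0.07691 hr


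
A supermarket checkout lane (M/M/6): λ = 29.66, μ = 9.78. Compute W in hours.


a = 3.0327; ρ = 0.5055; P₀ = 0.047331
Lq = P₀·a^c·ρ/(c!(1−ρ)²) = 0.10570
Wq = Lq/λ = 0.10570/29.66 = 0.003564 hr
W = Wq + 1/μ = 0.003564 + 0.10225 = 0.10581 hr

Final: 0.10581 hr


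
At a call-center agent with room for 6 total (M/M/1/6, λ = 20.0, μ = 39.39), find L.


ρ = 20.0/39.39 = 0.5077
L = ρ[1 − (K+1)ρ^K + Kρ^(K+1)] / [(1−ρ)(1−ρ^(K+1))]
Numerator: 0.5077·(1 − 7·0.017134 + 6·0.008700) = 0.473348
Denominator: (0.4923)·(0.991300) = 0.487974
L = 0.473348/0.487974 = 0.9700

Final: 0.9700


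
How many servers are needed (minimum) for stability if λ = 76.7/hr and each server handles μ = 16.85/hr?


Stability requires cμ > λ ⇔ c > λ/μ.
λ/μ = 76.7/16.85 = 4.5519
Minimum integer c = ⌊4.5519⌋ + 1 = 5
Check: 5·16.85 = 84.25 > 76.7, while 4·16.85 = 67.40 ≤ 76.7

Final: 5 servers


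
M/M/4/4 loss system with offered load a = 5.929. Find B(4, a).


B(c,a) = (a^c/c!) / Σ_{k=0}^{c} a^k/k!
a^4/4! = 51.489012
Σ terms (k=0..4): 1.00000 + 5.92900 + 17.57652 + 34.73706 + 51.48901 = 110.731596
B = 51.489012/110.731596 = 0.464989

Final: 0.464989


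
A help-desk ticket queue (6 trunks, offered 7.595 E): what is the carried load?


B(6,7.595) = 0.367053 (Erlang-B)
Carried load = a(1 − B) = 7.595·(1 − 0.367053) = 7.595·0.632947 = 4.8072 E

Final: 4.8072 Erlangs


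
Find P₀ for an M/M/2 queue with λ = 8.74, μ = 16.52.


a = λ/μ = 8.74/16.52 = 0.5291; ρ = a/c = 0.2645
Σ_{k=0}^{1} a^k/k! (terms k=0..1) = 1.00000 + 0.52906 = 1.52906
Tail: a^2/(2!(1−ρ)) = 0.27990/(2·0.7355) = 0.19029
P₀ = 1/(1.52906 + 0.19029) = 1/1.71934 = 0.581618

Final: 0.581618


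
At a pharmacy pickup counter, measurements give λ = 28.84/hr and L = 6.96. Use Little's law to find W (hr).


W = L/λ = 6.96/28.84 = 0.2413 hr

Final: 0.2413 hr


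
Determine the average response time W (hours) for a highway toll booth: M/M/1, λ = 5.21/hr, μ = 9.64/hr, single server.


W = 1/(μ−λ) = 1/(9.64 − 5.21) = 1/4.43 = 0.2257 hr

Final: 0.2257 hr


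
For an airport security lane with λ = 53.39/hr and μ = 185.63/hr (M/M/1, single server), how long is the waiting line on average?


ρ = 53.39/185.63 = 0.2876
Lq = ρ²/(1−ρ) = 0.08272/0.7124 = 0.1161

Final: 0.1161


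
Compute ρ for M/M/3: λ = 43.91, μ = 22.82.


ρ = λ/(cμ) = 43.91/(3·22.82) = 43.91/68.46 = 0.6414

Final: 0.6414


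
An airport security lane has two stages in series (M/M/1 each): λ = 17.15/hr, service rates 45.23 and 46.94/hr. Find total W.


Each node sees arrival rate λ = 17.15/hr (tandem ⇒ throughput preserved).
W₁ = 1/(μ₁−λ) = 1/(45.23−17.15) = 0.03561 hr
W₂ = 1/(μ₂−λ) = 1/(46.94−17.15) = 0.03357 hr
W_total = W₁ + W₂ = 0.03561 + 0.03357 = 0.06918 hr

Final: 0.06918 hr


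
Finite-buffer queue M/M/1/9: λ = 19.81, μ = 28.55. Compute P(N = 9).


ρ = λ/μ = 19.81/28.55 = 0.6939
P_K = (1−ρ)ρ^K/(1−ρ^(K+1)) = (0.3061·0.037283)/(1 − 0.025869)
= 0.011413/0.974131 = 0.011716

Final: 0.011716


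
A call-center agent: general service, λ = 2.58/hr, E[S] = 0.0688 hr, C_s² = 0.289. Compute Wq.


ρ = λ·E[S] = 2.58·0.0688 = 0.1775
E[S²] = E[S]²(1+C_s²) = 0.0688²·(1+0.289) = 0.006101
Wq = λ·E[S²]/(2(1−ρ)) = 2.58·0.006101/(2·0.8225) = 0.009569 hr

Final: 0.009569 hr


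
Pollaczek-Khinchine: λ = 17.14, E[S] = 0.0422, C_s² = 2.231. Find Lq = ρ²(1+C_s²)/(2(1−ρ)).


ρ = λ·E[S] = 17.14·0.0422 = 0.7233
Lq = ρ²(1+C_s²)/(2(1−ρ)) = 0.5232·(1+2.231)/(2·0.2767)
= 0.5232·3.2310/0.5534 = 3.05462

Final: 3.05462


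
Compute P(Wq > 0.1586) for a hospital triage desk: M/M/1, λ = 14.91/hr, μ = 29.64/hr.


ρ = 14.91/29.64 = 0.5030
P(Wq > t) = ρ·e^{−(μ−λ)t} = 0.5030·e^{−2.3362}
= 0.5030·0.096697 = 0.048642

Final: 0.048642


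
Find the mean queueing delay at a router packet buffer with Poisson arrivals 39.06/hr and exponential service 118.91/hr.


ρ = 39.06/118.91 = 0.3285
Wq = ρ/(μ−λ) = 0.3285/(118.91 − 39.06) = 0.3285/79.85 = 0.004114 hr

Final: 0.004114 hr


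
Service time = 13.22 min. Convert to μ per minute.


μ = 1/(service time) in consistent units.
1 minute = 1 min, so μ = 1/13.22 = 0.07564 per minute

Final: 0.07564 /min


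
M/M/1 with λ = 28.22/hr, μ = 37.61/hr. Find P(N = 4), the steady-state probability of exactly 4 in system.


ρ = 28.22/37.61 = 0.7503
P_n = (1−ρ)·ρ^n = (1 − 0.7503)·0.7503^4 = 0.2497·0.316967 = 0.079137

Final: 0.079137


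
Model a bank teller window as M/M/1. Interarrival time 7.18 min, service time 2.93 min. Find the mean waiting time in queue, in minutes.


λ = 60/7.18 = 8.3565 /hr
μ = 60/2.93 = 20.4778 /hr
ρ = λ/μ = 8.3565/20.4778 = 0.4081
Wq = ρ/(μ−λ) = 0.4081/(20.4778−8.3565) = 0.03367 hr
In minutes: 0.03367·60 = 2.020 min

Final: 2.020 min


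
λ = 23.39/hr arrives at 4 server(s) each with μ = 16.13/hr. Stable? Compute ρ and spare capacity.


Total capacity cμ = 4·16.13 = 64.52/hr
ρ = λ/(cμ) = 23.39/64.52 = 0.3625
Stable ⇔ ρ < 1: YES
Spare capacity = cμ − λ = 64.52 − 23.39 = 41.13/hr

Final: ρ = 0.3625; stable; margin = 41.13/hr


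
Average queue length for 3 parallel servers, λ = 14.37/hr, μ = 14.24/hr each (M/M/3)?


a = λ/μ = 1.0091; ρ = a/3 = 0.3364
P₀ = 0.360180
Lq = P₀·a^c·ρ / (c!·(1−ρ)²) = 0.360180·1.02764·0.3364/(6·0.44040)
= 0.04712

Final: 0.04712


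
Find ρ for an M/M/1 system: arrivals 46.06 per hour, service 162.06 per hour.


ρ = λ/μ = 46.06/162.06 = 0.2842

Final: 0.2842


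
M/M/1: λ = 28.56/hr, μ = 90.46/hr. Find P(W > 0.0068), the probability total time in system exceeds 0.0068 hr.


W ~ Exponential(μ−λ) for M/M/1.
μ − λ = 90.46 − 28.56 = 61.9000
P(W > t) = e^{−(μ−λ)t} = e^{−0.4209} = 0.656443

Final: 0.656443


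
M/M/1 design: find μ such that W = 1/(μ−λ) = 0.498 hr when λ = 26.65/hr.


W = 1/(μ−λ) ⇒ μ − λ = 1/W = 1/0.498 = 2.0080
μ = λ + 1/W = 26.65 + 2.0080 = 28.6580 per hr

Final: 28.6580 /hr


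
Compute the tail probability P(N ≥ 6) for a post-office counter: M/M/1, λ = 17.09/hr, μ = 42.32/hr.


ρ = 17.09/42.32 = 0.4038
P(N ≥ n) = ρ^n = 0.4038^6 = 0.004337

Final: 0.004337


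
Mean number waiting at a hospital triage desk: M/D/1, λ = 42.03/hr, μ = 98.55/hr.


ρ = 42.03/98.55 = 0.4265
M/D/1: Lq = ρ²/(2(1−ρ)) = 0.1819/(2·0.5735) = 0.15857

Final: 0.15857


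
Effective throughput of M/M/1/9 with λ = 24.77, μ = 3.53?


ρ = 7.0170; P_K = (1−ρ)ρ^9/(1−ρ^10) = 0.857489
λ_eff = λ(1 − P_K) = 24.77·(1 − 0.857489) = 24.77·0.142511 = 3.5300 /hr

Final: 3.5300 /hr


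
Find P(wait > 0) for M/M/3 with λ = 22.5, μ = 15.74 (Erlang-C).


a = λ/μ = 1.4295; ρ = a/3 = 0.4765
P₀ = 0.228251 (from M/M/c formula)
C(c,a) = [a^c/(c!(1−ρ))]·P₀ = [2.92101/(6·0.5235)]·0.228251
= 0.92995·0.228251 = 0.212262

Final: 0.212262


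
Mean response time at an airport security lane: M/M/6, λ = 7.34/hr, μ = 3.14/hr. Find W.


a = 2.3376; ρ = 0.3896; P₀ = 0.096195
Lq = P₀·a^c·ρ/(c!(1−ρ)²) = 0.02279
Wq = Lq/λ = 0.02279/7.34 = 0.003105 hr
W = Wq + 1/μ = 0.003105 + 0.31847 = 0.32158 hr

Final: 0.32158 hr


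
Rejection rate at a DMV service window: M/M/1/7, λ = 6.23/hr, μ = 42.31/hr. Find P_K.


ρ = λ/μ = 6.23/42.31 = 0.1472
P_K = (1−ρ)ρ^K/(1−ρ^(K+1)) = (0.8528·0.000001501)/(1 − 0.0000002210)
= 0.000001280/1.000000 = 0.000001280

Final: 0.000001280


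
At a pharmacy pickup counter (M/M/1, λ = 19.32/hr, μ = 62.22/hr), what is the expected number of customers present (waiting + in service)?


ρ = λ/μ = 19.32/62.22 = 0.3105
L = ρ/(1−ρ) = 0.3105/(1 − 0.3105) = 0.3105/0.6895 = 0.4503

Final: 0.4503


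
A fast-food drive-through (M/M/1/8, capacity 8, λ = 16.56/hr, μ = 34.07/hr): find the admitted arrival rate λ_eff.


ρ = 0.4861; P_K = (1−ρ)ρ^8/(1−ρ^9) = 0.001604
λ_eff = λ(1 − P_K) = 16.56·(1 − 0.001604) = 16.56·0.998396 = 16.5334 /hr

Final: 16.5334 /hr


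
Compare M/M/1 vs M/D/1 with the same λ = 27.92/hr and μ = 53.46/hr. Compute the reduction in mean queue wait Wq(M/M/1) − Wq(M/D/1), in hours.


ρ = 27.92/53.46 = 0.5223
Wq(M/M/1) = ρ/(μ−λ) = 0.5223/25.54 = 0.02045 hr
Wq(M/D/1) = ρ/(2(μ−λ)) = 0.01022 hr
Savings = 0.02045 − 0.01022 = 0.01022 hr

Final: 0.01022 hr
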